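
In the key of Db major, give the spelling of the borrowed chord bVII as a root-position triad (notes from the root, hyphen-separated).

Cb-Eb-Gb

Scale degree 7 in Db major is C. bVII uses the lowered form, Cb, taken from Db minor. Stacking thirds in Db minor on Cb gives Cb–Eb–Gb.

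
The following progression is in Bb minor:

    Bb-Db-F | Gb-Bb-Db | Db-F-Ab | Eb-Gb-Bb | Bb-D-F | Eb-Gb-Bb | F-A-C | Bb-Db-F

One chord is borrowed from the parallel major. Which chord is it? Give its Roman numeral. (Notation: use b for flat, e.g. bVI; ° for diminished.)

I

Bb minor has the diatonic set Bbm, Cdim, Db, Ebm, F, Gb, Ab (with V from harmonic minor). Bb–Db–F = Bbm, Gb–Bb–Db = Gb, Db–F–Ab = Db, Eb–Gb–Bb = Ebm and F–A–C = F are all diatonic. Bb–D–F doesn't fit — on degree 1 Bb minor would have Bbm (i). Bb is the degree-1 chord of Bb major, so it is the borrowed I.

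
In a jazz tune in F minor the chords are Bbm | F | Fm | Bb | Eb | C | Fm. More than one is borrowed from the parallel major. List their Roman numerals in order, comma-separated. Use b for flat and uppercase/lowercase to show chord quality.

I, IV

In F minor (with V from harmonic minor) the diatonic chords are Fm, Gdim, Ab, Bbm, C, Db, Eb. Of the given chords, Bbm, Fm, Eb and C are diatonic. F (F–A–C) is not: scale degree 1 in F minor carries Fm (i). In F major the chord on that degree is F, so here it functions as I, borrowed from the parallel major. Bb (Bb–D–F) is not: scale degree 4 in F minor carries Bbm (iv). In F major the chord on that degree is Bb, so here it functions as IV, borrowed from the parallel major.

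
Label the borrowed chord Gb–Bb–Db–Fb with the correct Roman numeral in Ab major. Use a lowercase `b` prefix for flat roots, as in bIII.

bVII7

In Ab major scale degree 7 is G; Gb is its lowered form, from Ab minor. Gb–Bb–Db–Fb is a dominant-seventh chord — the form found in Ab minor, not the diatonic vii° (Gdim). Borrowed into Ab major it is written bVII7.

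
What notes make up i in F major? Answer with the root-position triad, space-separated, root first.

i is built on scale degree 1, which is F in both F major and its parallel. Building the minor chord from the parallel minor on F: F–Ab–C.

F Ab C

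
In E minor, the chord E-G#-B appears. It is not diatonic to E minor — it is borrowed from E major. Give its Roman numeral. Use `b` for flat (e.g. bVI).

E is scale degree 1 in E minor. The diatonic chord on degree 1 would be Em (i), but E–G#–B is the major chord from E major. As a borrowed chord it is labeled I.

I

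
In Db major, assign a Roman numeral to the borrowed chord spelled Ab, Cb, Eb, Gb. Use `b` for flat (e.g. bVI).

Ab is scale degree 5 in Db major. Ab–Cb–Eb–Gb is a minor-seventh chord — the form found in Db minor, not the diatonic V (Ab). Borrowed into Db major it is written v7.

v7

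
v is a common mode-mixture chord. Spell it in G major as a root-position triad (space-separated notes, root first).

The root, D, is scale degree 5 — the same note in G major and G minor; only the chord quality changes. In G minor the chord on D is D–F–A.

D F A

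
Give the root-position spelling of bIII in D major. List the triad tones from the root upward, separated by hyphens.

bIII is built on the lowered scale degree 3. In D major degree 3 is F#; lowered it becomes F. Building the major chord from the parallel minor on F: F–A–C.

F-A-C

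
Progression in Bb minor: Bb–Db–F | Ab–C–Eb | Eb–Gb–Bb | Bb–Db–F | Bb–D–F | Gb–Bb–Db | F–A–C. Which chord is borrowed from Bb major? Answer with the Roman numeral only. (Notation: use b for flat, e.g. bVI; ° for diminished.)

In Bb minor (with V from harmonic minor) the diatonic chords are Bbm, Cdim, Db, Ebm, F, Gb, Ab. Bb–Db–F = Bbm, Ab–C–Eb = Ab, Eb–Gb–Bb = Ebm, Gb–Bb–Db = Gb and F–A–C = F all belong to that set. Bb–D–F is not: scale degree 1 in Bb minor carries Bbm (i). In Bb major the chord on that degree is Bb, so here it functions as I, borrowed from the parallel major.

I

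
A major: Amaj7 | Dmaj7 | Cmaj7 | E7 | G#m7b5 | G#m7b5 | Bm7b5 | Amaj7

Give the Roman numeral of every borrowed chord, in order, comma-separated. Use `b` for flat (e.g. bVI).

bIIImaj7, iiø7

A major has the diatonic set A, Bm, C#m, D, E, F#m, G#dim. Of the given chords, Amaj7, Dmaj7, E7 and G#m7b5 are diatonic. Cmaj7 (C–E–G–B) is not: scale degree 3 in A major carries C#m (iii). In A minor the chord on that degree is Cmaj7, so here it functions as bIIImaj7, borrowed from the parallel minor. But Bm7b5 (B–D–F–A) is foreign: the diatonic ii on degree 2 is Bm, whereas Bm7b5 comes from A minor. It is labeled iiø7.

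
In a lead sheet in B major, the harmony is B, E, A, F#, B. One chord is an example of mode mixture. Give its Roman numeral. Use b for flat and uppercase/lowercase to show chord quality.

bVII

In B major the diatonic chords are B, C#m, D#m, E, F#, G#m, A#dim. Of the given chords, B, E and F# are diatonic. A (A–C#–E) doesn't fit — on degree 7 B major would have A#dim (vii°). A is the degree-7 chord of B minor, so it is the borrowed bVII.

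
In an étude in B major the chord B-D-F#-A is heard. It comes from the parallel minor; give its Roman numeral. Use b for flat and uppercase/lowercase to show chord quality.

i7

B is scale degree 1 in B major. The diatonic chord on degree 1 would be B (I), but B–D–F#–A is the minor-seventh chord from B minor. As a borrowed chord it is labeled i7.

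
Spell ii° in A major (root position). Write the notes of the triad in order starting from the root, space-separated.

B D F

The root, B, is scale degree 2 — the same note in A major and A minor; only the chord quality changes. Building the diminished chord from the parallel minor on B: B–D–F.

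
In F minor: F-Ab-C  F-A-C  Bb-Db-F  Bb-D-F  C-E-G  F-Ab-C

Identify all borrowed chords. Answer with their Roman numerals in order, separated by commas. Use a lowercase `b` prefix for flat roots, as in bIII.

The diatonic triads in F minor (with V from harmonic minor) are Fm, Gdim, Ab, Bbm, C, Db, Eb. F–Ab–C = Fm, Bb–Db–F = Bbm and C–E–G = C are all diatonic. F–A–C doesn't fit — on degree 1 F minor would have Fm (i). F is the degree-1 chord of F major, so it is the borrowed I. But Bb–D–F is foreign: the diatonic iv on degree 4 is Bbm, whereas Bb comes from F major. It is labeled IV.

I, IV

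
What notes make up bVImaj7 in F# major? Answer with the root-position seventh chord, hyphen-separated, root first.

D-F#-A-C#

bVImaj7 is built on the lowered scale degree 6. In F# major degree 6 is D#; lowered it becomes D. Stacking thirds in F# minor on D gives D–F#–A–C#.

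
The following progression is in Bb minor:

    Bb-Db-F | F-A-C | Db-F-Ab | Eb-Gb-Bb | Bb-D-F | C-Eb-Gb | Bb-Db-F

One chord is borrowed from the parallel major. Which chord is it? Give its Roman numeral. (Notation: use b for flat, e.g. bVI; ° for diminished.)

Bb minor has the diatonic set Bbm, Cdim, Db, Ebm, F, Gb, Ab (with V from harmonic minor). Of the given chords, Bb–Db–F = Bbm, F–A–C = F, Db–F–Ab = Db, Eb–Gb–Bb = Ebm and C–Eb–Gb = Cdim are diatonic. But Bb–D–F is foreign: the diatonic i on degree 1 is Bbm, whereas Bb comes from Bb major. It is labeled I.

I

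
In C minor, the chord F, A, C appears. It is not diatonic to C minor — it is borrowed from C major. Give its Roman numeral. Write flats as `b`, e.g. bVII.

IV

The root F is the diatonic 4th degree of C minor; the borrowing shows in the chord quality. The diatonic chord on degree 4 would be Fm (iv), but F–A–C is the major chord from C major. As a borrowed chord it is labeled IV.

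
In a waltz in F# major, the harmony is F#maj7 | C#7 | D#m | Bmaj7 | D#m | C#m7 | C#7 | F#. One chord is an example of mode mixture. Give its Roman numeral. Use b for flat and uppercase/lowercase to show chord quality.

v7

The diatonic triads in F# major are F#, G#m, A#m, B, C#, D#m, E#dim. F#maj7, C#7, D#m, Bmaj7 and F# all belong to that set. But C#m7 (C#–E–G#–B) is foreign: the diatonic V on degree 5 is C#, whereas C#m7 comes from F# minor. It is labeled v7.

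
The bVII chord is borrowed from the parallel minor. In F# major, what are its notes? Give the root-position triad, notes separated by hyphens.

E-G#-B

bVII is built on the lowered scale degree 7. In F# major degree 7 is E#; lowered it becomes E. In F# minor the chord on E is E–G#–B.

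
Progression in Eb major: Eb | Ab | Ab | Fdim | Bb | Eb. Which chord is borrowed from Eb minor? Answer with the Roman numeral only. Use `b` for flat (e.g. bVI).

ii°

Eb major has the diatonic set Eb, Fm, Gm, Ab, Bb, Cm, Ddim. Eb, Ab and Bb are all diatonic. But Fdim (F–Ab–Cb) is foreign: the diatonic ii on degree 2 is Fm, whereas Fdim comes from Eb minor. It is labeled ii°.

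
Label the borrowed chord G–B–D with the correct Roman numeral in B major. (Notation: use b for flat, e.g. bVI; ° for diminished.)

bVI

In B major scale degree 6 is G#; G is its lowered form, from B minor. G–B–D is a major chord — the form found in B minor, not the diatonic vi (G#m). Borrowed into B major it is written bVI.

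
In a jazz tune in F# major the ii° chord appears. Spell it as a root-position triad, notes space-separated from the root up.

G# B D

The root, G#, is scale degree 2 — the same note in F# major and F# minor; only the chord quality changes. In F# minor the chord on G# is G#–B–D.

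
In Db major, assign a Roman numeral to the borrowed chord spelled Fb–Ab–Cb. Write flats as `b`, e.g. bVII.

Fb is the lowered form of scale degree 3 in Db major (the diatonic degree 3 is F). Diatonically Db major has Fm (iii) on that degree; Fb–Ab–Cb is instead the major chord native to Db minor, so it takes the label bIII.

bIII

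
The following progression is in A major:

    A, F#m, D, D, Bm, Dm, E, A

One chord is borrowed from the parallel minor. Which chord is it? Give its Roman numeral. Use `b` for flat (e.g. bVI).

The diatonic triads in A major are A, Bm, C#m, D, E, F#m, G#dim. Of the given chords, A, F#m, D, Bm and E are diatonic. But Dm (D–F–A) is foreign: the diatonic IV on degree 4 is D, whereas Dm comes from A minor. It is labeled iv.

iv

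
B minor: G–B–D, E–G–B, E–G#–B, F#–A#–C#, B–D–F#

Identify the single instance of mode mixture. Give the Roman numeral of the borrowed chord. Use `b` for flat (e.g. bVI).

IV

The diatonic triads in B minor (with V from harmonic minor) are Bm, C#dim, D, Em, F#, G, A. Of the given chords, G–B–D = G, E–G–B = Em, F#–A#–C# = F# and B–D–F# = Bm are diatonic. E–G#–B doesn't fit — on degree 4 B minor would have Em (iv). E is the degree-4 chord of B major, so it is the borrowed IV.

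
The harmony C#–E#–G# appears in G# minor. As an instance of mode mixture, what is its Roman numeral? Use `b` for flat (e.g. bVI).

IV

The root C# is the diatonic 4th degree of G# minor; the borrowing shows in the chord quality. Diatonically G# minor has C#m (iv) on that degree; C#–E#–G# is instead the major chord native to G# major, so it takes the label IV.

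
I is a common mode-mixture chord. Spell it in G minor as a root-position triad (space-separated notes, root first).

The root, G, is scale degree 1 — the same note in G minor and G major; only the chord quality changes. Building the major chord from the parallel major on G: G–B–D.

G B D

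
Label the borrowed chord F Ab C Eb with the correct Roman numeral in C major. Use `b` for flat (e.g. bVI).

F is scale degree 4 in C major. Diatonically C major has F (IV) on that degree; F–Ab–C–Eb is instead the minor-seventh chord native to C minor, so it takes the label iv7.

iv7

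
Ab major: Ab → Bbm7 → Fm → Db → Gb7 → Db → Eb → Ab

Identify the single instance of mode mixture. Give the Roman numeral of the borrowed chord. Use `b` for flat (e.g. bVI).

bVII7

The diatonic triads in Ab major are Ab, Bbm, Cm, Db, Eb, Fm, Gdim. Ab, Bbm7, Fm, Db and Eb are all diatonic. Gb7 (Gb–Bb–Db–Fb) is not: scale degree 7 in Ab major carries Gdim (vii°). In Ab minor the chord on that degree is Gb7, so here it functions as bVII7, borrowed from the parallel minor.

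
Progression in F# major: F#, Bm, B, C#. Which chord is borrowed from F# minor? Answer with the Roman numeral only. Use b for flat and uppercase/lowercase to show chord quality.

iv

In F# major the diatonic chords are F#, G#m, A#m, B, C#, D#m, E#dim. F#, B and C# all belong to that set. But Bm (B–D–F#) is foreign: the diatonic IV on degree 4 is B, whereas Bm comes from F# minor. It is labeled iv.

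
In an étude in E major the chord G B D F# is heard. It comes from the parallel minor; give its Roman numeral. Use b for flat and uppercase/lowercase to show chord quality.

bIIImaj7

In E major scale degree 3 is G#; G is its lowered form, from E minor. G–B–D–F# is a major-seventh chord — the form found in E minor, not the diatonic iii (G#m). Borrowed into E major it is written bIIImaj7.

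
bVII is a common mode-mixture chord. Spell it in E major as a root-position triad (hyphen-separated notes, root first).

bVII is built on the lowered scale degree 7. In E major degree 7 is D#; lowered it becomes D. Building the major chord from the parallel minor on D: D–F#–A.

D-F#-A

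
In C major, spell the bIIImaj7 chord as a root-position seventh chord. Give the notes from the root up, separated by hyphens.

Scale degree 3 in C major is E. bIIImaj7 uses the lowered form, Eb, taken from C minor. In C minor the chord on Eb is Eb–G–Bb–D.

Eb-G-Bb-D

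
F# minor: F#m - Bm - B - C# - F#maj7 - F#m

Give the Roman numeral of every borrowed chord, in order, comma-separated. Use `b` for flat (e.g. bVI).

F# minor has the diatonic set F#m, G#dim, A, Bm, C#, D, E (with V from harmonic minor). F#m, Bm and C# are all diatonic. B (B–D#–F#) is not: scale degree 4 in F# minor carries Bm (iv). In F# major the chord on that degree is B, so here it functions as IV, borrowed from the parallel major. F#maj7 (F#–A#–C#–E#) doesn't fit — on degree 1 F# minor would have F#m (i). F#maj7 is the degree-1 chord of F# major, so it is the borrowed Imaj7.

IV, Imaj7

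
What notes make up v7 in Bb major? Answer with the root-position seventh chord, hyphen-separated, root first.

v7 is built on scale degree 5, which is F in both Bb major and its parallel. Building the minor-seventh chord from the parallel minor on F: F–Ab–C–Eb.

F-Ab-C-Eb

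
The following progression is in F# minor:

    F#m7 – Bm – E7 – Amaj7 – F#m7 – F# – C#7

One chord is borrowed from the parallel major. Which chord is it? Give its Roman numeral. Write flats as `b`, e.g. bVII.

In F# minor (with V from harmonic minor) the diatonic chords are F#m, G#dim, A, Bm, C#, D, E. F#m7, Bm, E7, Amaj7 and C#7 all belong to that set. But F# (F#–A#–C#) is foreign: the diatonic i on degree 1 is F#m, whereas F# comes from F# major. It is labeled I.

I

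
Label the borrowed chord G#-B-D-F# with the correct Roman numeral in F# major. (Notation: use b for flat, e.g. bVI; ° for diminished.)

The root G# is the diatonic 2nd degree of F# major; the borrowing shows in the chord quality. G#–B–D–F# is a half-diminished-seventh chord — the form found in F# minor, not the diatonic ii (G#m). Borrowed into F# major it is written iiø7.

iiø7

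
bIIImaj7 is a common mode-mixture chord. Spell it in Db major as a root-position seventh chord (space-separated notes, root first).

bIIImaj7 is built on the lowered scale degree 3. In Db major degree 3 is F; lowered it becomes Fb. Building the major-seventh chord from the parallel minor on Fb: Fb–Ab–Cb–Eb.

Fb Ab Cb Eb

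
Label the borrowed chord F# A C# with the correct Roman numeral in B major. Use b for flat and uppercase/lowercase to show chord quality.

v

The root F# is the diatonic 5th degree of B major; the borrowing shows in the chord quality. The diatonic chord on degree 5 would be F# (V), but F#–A–C# is the minor chord from B minor. As a borrowed chord it is labeled v.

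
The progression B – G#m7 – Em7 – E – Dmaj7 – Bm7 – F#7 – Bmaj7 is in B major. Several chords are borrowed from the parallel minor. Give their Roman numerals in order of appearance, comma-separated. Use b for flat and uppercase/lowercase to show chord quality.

B major has the diatonic set B, C#m, D#m, E, F#, G#m, A#dim. B, G#m7, E, F#7 and Bmaj7 are all diatonic. But Em7 (E–G–B–D) is foreign: the diatonic IV on degree 4 is E, whereas Em7 comes from B minor. It is labeled iv7. Dmaj7 (D–F#–A–C#) is not: scale degree 3 in B major carries D#m (iii). In B minor the chord on that degree is Dmaj7, so here it functions as bIIImaj7, borrowed from the parallel minor. But Bm7 (B–D–F#–A) is foreign: the diatonic I on degree 1 is B, whereas Bm7 comes from B minor. It is labeled i7.

iv7, bIIImaj7, i7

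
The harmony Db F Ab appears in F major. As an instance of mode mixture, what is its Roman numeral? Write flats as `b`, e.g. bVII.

bVI

In F major scale degree 6 is D; Db is its lowered form, from F minor. The diatonic chord on degree 6 would be Dm (vi), but Db–F–Ab is the major chord from F minor. As a borrowed chord it is labeled bVI.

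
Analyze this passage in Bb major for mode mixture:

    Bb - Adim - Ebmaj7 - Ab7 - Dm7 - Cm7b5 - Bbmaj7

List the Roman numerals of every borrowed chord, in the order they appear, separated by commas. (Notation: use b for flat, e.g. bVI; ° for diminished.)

bVII7, iiø7

The diatonic triads in Bb major are Bb, Cm, Dm, Eb, F, Gm, Adim. Bb, Adim, Ebmaj7, Dm7 and Bbmaj7 are all diatonic. Ab7 (Ab–C–Eb–Gb) doesn't fit — on degree 7 Bb major would have Adim (vii°). Ab7 is the degree-7 chord of Bb minor, so it is the borrowed bVII7. Cm7b5 (C–Eb–Gb–Bb) doesn't fit — on degree 2 Bb major would have Cm (ii). Cm7b5 is the degree-2 chord of Bb minor, so it is the borrowed iiø7.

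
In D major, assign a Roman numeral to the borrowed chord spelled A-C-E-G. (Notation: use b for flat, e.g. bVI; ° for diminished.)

v7

The root A is the diatonic 5th degree of D major; the borrowing shows in the chord quality. The diatonic chord on degree 5 would be A (V), but A–C–E–G is the minor-seventh chord from D minor. As a borrowed chord it is labeled v7.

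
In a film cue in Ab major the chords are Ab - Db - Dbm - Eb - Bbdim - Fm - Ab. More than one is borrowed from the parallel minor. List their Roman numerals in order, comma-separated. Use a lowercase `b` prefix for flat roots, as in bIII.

Ab major has the diatonic set Ab, Bbm, Cm, Db, Eb, Fm, Gdim. Ab, Db, Eb and Fm all belong to that set. But Dbm (Db–Fb–Ab) is foreign: the diatonic IV on degree 4 is Db, whereas Dbm comes from Ab minor. It is labeled iv. Bbdim (Bb–Db–Fb) is not: scale degree 2 in Ab major carries Bbm (ii). In Ab minor the chord on that degree is Bbdim, so here it functions as ii°, borrowed from the parallel minor.

iv, ii°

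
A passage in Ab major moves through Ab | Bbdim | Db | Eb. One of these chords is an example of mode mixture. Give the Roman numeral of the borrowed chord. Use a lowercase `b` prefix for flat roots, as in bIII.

The diatonic triads in Ab major are Ab, Bbm, Cm, Db, Eb, Fm, Gdim. Ab, Db and Eb all belong to that set. Bbdim (Bb–Db–Fb) doesn't fit — on degree 2 Ab major would have Bbm (ii). Bbdim is the degree-2 chord of Ab minor, so it is the borrowed ii°.

ii°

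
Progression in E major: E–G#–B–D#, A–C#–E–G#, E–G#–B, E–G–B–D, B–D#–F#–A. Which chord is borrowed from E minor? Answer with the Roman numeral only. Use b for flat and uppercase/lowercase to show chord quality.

i7

The diatonic triads in E major are E, F#m, G#m, A, B, C#m, D#dim. E–G#–B–D# = Emaj7, A–C#–E–G# = Amaj7, E–G#–B = E and B–D#–F#–A = B7 all belong to that set. E–G–B–D doesn't fit — on degree 1 E major would have E (I). Em7 is the degree-1 chord of E minor, so it is the borrowed i7.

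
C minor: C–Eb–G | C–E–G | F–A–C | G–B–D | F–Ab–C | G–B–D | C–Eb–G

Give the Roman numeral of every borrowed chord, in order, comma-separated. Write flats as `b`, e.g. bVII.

The diatonic triads in C minor (with V from harmonic minor) are Cm, Ddim, Eb, Fm, G, Ab, Bb. C–Eb–G = Cm, G–B–D = G and F–Ab–C = Fm are all diatonic. C–E–G is not: scale degree 1 in C minor carries Cm (i). In C major the chord on that degree is C, so here it functions as I, borrowed from the parallel major. F–A–C is not: scale degree 4 in C minor carries Fm (iv). In C major the chord on that degree is F, so here it functions as IV, borrowed from the parallel major.

I, IV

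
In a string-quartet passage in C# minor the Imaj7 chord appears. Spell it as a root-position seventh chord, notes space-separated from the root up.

Imaj7 is built on scale degree 1, which is C# in both C# minor and its parallel. Stacking thirds in C# major on C# gives C#–E#–G#–B#.

C# E# G# B#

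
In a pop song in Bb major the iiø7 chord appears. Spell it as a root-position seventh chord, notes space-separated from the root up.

C Eb Gb Bb

The root, C, is scale degree 2 — the same note in Bb major and Bb minor; only the chord quality changes. Building the half-diminished-seventh chord from the parallel minor on C: C–Eb–Gb–Bb.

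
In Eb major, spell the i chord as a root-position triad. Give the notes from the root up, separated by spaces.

Eb Gb Bb

The root, Eb, is scale degree 1 — the same note in Eb major and Eb minor; only the chord quality changes. In Eb minor the chord on Eb is Eb–Gb–Bb.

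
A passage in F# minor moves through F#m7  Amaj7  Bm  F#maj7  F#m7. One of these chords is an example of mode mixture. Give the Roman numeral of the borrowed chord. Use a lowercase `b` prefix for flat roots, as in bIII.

The diatonic triads in F# minor (with V from harmonic minor) are F#m, G#dim, A, Bm, C#, D, E. F#m7, Amaj7 and Bm are all diatonic. But F#maj7 (F#–A#–C#–E#) is foreign: the diatonic i on degree 1 is F#m, whereas F#maj7 comes from F# major. It is labeled Imaj7.

Imaj7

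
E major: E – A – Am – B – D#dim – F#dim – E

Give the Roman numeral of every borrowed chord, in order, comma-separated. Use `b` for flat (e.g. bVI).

iv, ii°

The diatonic triads in E major are E, F#m, G#m, A, B, C#m, D#dim. E, A, B and D#dim all belong to that set. Am (A–C–E) is not: scale degree 4 in E major carries A (IV). In E minor the chord on that degree is Am, so here it functions as iv, borrowed from the parallel minor. F#dim (F#–A–C) is not: scale degree 2 in E major carries F#m (ii). In E minor the chord on that degree is F#dim, so here it functions as ii°, borrowed from the parallel minor.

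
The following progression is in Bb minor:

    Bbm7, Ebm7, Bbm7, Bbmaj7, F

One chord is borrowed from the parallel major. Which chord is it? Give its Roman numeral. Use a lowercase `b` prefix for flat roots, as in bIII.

In Bb minor (with V from harmonic minor) the diatonic chords are Bbm, Cdim, Db, Ebm, F, Gb, Ab. Bbm7, Ebm7 and F are all diatonic. But Bbmaj7 (Bb–D–F–A) is foreign: the diatonic i on degree 1 is Bbm, whereas Bbmaj7 comes from Bb major. It is labeled Imaj7.

Imaj7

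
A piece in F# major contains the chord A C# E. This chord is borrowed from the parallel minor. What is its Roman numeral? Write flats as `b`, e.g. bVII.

A is the lowered form of scale degree 3 in F# major (the diatonic degree 3 is A#). Diatonically F# major has A#m (iii) on that degree; A–C#–E is instead the major chord native to F# minor, so it takes the label bIII.

bIII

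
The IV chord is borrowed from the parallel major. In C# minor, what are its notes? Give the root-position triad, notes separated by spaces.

F# A# C#

IV is built on scale degree 4, which is F# in both C# minor and its parallel. Building the major chord from the parallel major on F#: F#–A#–C#.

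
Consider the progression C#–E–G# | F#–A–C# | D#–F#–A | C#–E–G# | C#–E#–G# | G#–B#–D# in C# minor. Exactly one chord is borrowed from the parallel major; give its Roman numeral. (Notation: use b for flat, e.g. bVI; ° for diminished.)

In C# minor (with V from harmonic minor) the diatonic chords are C#m, D#dim, E, F#m, G#, A, B. Of the given chords, C#–E–G# = C#m, F#–A–C# = F#m, D#–F#–A = D#dim and G#–B#–D# = G# are diatonic. C#–E#–G# doesn't fit — on degree 1 C# minor would have C#m (i). C# is the degree-1 chord of C# major, so it is the borrowed I.

I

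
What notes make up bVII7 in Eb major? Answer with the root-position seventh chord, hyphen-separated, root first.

The root of bVII7 is the lowered 7th degree: D becomes Db. Stacking thirds in Eb minor on Db gives Db–F–Ab–Cb.

Db-F-Ab-Cb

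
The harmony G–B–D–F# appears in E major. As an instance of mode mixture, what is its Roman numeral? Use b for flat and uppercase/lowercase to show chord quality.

bIIImaj7

G is the lowered form of scale degree 3 in E major (the diatonic degree 3 is G#). G–B–D–F# is a major-seventh chord — the form found in E minor, not the diatonic iii (G#m). Borrowed into E major it is written bIIImaj7.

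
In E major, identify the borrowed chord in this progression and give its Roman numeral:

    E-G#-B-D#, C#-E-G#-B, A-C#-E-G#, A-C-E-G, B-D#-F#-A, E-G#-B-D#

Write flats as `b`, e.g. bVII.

iv7

The diatonic triads in E major are E, F#m, G#m, A, B, C#m, D#dim. Of the given chords, E–G#–B–D# = Emaj7, C#–E–G#–B = C#m7, A–C#–E–G# = Amaj7 and B–D#–F#–A = B7 are diatonic. A–C–E–G doesn't fit — on degree 4 E major would have A (IV). Am7 is the degree-4 chord of E minor, so it is the borrowed iv7.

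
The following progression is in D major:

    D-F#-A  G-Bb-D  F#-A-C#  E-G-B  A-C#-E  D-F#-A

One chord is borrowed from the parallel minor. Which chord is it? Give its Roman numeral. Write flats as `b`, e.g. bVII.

iv

In D major the diatonic chords are D, Em, F#m, G, A, Bm, C#dim. Of the given chords, D–F#–A = D, F#–A–C# = F#m, E–G–B = Em and A–C#–E = A are diatonic. G–Bb–D doesn't fit — on degree 4 D major would have G (IV). Gm is the degree-4 chord of D minor, so it is the borrowed iv.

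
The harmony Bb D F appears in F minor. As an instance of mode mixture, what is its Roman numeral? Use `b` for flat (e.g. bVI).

The root Bb is the diatonic 4th degree of F minor; the borrowing shows in the chord quality. Bb–D–F is a major chord — the form found in F major, not the diatonic iv (Bbm). Borrowed into F minor it is written IV.

IV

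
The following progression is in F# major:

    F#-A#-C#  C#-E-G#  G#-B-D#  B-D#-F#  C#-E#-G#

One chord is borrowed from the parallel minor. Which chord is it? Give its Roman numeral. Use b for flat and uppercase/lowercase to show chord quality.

The diatonic triads in F# major are F#, G#m, A#m, B, C#, D#m, E#dim. Of the given chords, F#–A#–C# = F#, G#–B–D# = G#m, B–D#–F# = B and C#–E#–G# = C# are diatonic. C#–E–G# is not: scale degree 5 in F# major carries C# (V). In F# minor the chord on that degree is C#m, so here it functions as v, borrowed from the parallel minor.

v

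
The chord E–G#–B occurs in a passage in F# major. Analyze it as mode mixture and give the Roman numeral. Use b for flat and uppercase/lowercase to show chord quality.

In F# major scale degree 7 is E#; E is its lowered form, from F# minor. The diatonic chord on degree 7 would be E#dim (vii°), but E–G#–B is the major chord from F# minor. As a borrowed chord it is labeled bVII.

bVII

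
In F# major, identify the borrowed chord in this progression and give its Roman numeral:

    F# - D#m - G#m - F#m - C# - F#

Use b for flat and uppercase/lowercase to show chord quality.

i

In F# major the diatonic chords are F#, G#m, A#m, B, C#, D#m, E#dim. Of the given chords, F#, D#m, G#m and C# are diatonic. But F#m (F#–A–C#) is foreign: the diatonic I on degree 1 is F#, whereas F#m comes from F# minor. It is labeled i.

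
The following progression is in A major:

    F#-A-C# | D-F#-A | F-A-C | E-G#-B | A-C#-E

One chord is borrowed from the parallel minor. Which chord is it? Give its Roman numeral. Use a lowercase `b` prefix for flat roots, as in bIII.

A major has the diatonic set A, Bm, C#m, D, E, F#m, G#dim. F#–A–C# = F#m, D–F#–A = D, E–G#–B = E and A–C#–E = A all belong to that set. F–A–C is not: scale degree 6 in A major carries F#m (vi). In A minor the chord on that degree is F, so here it functions as bVI, borrowed from the parallel minor.

bVI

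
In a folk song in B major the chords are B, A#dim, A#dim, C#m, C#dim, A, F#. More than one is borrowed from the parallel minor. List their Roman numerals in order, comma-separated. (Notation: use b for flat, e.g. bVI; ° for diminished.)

ii°, bVII

In B major the diatonic chords are B, C#m, D#m, E, F#, G#m, A#dim. Of the given chords, B, A#dim, C#m and F# are diatonic. But C#dim (C#–E–G) is foreign: the diatonic ii on degree 2 is C#m, whereas C#dim comes from B minor. It is labeled ii°. But A (A–C#–E) is foreign: the diatonic vii° on degree 7 is A#dim, whereas A comes from B minor. It is labeled bVII.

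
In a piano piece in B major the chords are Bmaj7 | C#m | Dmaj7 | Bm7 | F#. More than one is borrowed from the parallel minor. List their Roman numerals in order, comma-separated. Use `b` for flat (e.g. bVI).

The diatonic triads in B major are B, C#m, D#m, E, F#, G#m, A#dim. Bmaj7, C#m and F# all belong to that set. But Dmaj7 (D–F#–A–C#) is foreign: the diatonic iii on degree 3 is D#m, whereas Dmaj7 comes from B minor. It is labeled bIIImaj7. Bm7 (B–D–F#–A) doesn't fit — on degree 1 B major would have B (I). Bm7 is the degree-1 chord of B minor, so it is the borrowed i7.

bIIImaj7, i7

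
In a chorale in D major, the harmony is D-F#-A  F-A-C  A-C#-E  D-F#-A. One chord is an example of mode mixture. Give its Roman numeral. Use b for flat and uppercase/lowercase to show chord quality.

bIII

In D major the diatonic chords are D, Em, F#m, G, A, Bm, C#dim. Of the given chords, D–F#–A = D and A–C#–E = A are diatonic. But F–A–C is foreign: the diatonic iii on degree 3 is F#m, whereas F comes from D minor. It is labeled bIII.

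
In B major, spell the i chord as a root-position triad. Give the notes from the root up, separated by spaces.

The root, B, is scale degree 1 — the same note in B major and B minor; only the chord quality changes. Building the minor chord from the parallel minor on B: B–D–F#.

B D F#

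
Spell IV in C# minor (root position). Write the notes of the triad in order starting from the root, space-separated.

F# A# C#

The root, F#, is scale degree 4 — the same note in C# minor and C# major; only the chord quality changes. Stacking thirds in C# major on F# gives F#–A#–C#.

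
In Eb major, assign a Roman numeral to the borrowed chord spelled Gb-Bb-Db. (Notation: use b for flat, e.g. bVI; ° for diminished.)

Gb is the lowered form of scale degree 3 in Eb major (the diatonic degree 3 is G). The diatonic chord on degree 3 would be Gm (iii), but Gb–Bb–Db is the major chord from Eb minor. As a borrowed chord it is labeled bIII.

bIII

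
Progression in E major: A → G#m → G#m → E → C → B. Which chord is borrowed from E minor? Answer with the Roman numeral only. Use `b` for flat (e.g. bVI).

In E major the diatonic chords are E, F#m, G#m, A, B, C#m, D#dim. A, G#m, E and B are all diatonic. C (C–E–G) is not: scale degree 6 in E major carries C#m (vi). In E minor the chord on that degree is C, so here it functions as bVI, borrowed from the parallel minor.

bVI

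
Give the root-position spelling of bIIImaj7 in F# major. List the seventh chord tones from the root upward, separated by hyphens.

A-C#-E-G#

The root of bIIImaj7 is the lowered 3rd degree: A# becomes A. Stacking thirds in F# minor on A gives A–C#–E–G#.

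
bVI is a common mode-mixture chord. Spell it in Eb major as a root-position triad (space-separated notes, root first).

Cb Eb Gb

Scale degree 6 in Eb major is C. bVI uses the lowered form, Cb, taken from Eb minor. Stacking thirds in Eb minor on Cb gives Cb–Eb–Gb.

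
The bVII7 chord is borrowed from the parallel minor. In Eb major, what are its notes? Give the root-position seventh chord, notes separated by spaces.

Db F Ab Cb

Scale degree 7 in Eb major is D. bVII7 uses the lowered form, Db, taken from Eb minor. Stacking thirds in Eb minor on Db gives Db–F–Ab–Cb.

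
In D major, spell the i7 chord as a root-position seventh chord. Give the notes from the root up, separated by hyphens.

The root, D, is scale degree 1 — the same note in D major and D minor; only the chord quality changes. Stacking thirds in D minor on D gives D–F–A–C.

D-F-A-C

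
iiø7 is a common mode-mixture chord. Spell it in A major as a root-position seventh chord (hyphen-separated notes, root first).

B-D-F-A

The root, B, is scale degree 2 — the same note in A major and A minor; only the chord quality changes. Building the half-diminished-seventh chord from the parallel minor on B: B–D–F–A.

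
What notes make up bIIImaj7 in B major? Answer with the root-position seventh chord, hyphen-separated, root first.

D-F#-A-C#

The root of bIIImaj7 is the lowered 3rd degree: D# becomes D. Stacking thirds in B minor on D gives D–F#–A–C#.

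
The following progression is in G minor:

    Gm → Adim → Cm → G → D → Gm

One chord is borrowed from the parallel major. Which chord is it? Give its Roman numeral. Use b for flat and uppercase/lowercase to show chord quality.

I

The diatonic triads in G minor (with V from harmonic minor) are Gm, Adim, Bb, Cm, D, Eb, F. Gm, Adim, Cm and D all belong to that set. G (G–B–D) is not: scale degree 1 in G minor carries Gm (i). In G major the chord on that degree is G, so here it functions as I, borrowed from the parallel major.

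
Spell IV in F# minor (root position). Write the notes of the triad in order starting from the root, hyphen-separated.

B-D#-F#

The root, B, is scale degree 4 — the same note in F# minor and F# major; only the chord quality changes. Building the major chord from the parallel major on B: B–D#–F#.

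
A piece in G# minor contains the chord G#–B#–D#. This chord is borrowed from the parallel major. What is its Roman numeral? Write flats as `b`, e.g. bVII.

I

G# is scale degree 1 in G# minor. Diatonically G# minor has G#m (i) on that degree; G#–B#–D# is instead the major chord native to G# major, so it takes the label I.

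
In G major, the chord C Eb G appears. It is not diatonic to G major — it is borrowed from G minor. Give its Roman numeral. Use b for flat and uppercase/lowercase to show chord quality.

iv

C is scale degree 4 in G major. The diatonic chord on degree 4 would be C (IV), but C–Eb–G is the minor chord from G minor. As a borrowed chord it is labeled iv.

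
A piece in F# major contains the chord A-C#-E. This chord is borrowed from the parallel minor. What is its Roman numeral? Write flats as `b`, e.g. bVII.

A is the lowered form of scale degree 3 in F# major (the diatonic degree 3 is A#). A–C#–E is a major chord — the form found in F# minor, not the diatonic iii (A#m). Borrowed into F# major it is written bIII.

bIII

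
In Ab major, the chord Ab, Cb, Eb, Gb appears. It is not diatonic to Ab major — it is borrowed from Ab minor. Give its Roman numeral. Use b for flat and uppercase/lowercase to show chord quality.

i7

The root Ab is the diatonic 1st degree of Ab major; the borrowing shows in the chord quality. Ab–Cb–Eb–Gb is a minor-seventh chord — the form found in Ab minor, not the diatonic I (Ab). Borrowed into Ab major it is written i7.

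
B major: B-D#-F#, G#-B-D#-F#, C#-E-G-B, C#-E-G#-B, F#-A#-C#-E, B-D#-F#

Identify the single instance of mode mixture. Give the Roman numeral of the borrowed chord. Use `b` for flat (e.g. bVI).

iiø7

In B major the diatonic chords are B, C#m, D#m, E, F#, G#m, A#dim. B–D#–F# = B, G#–B–D#–F# = G#m7, C#–E–G#–B = C#m7 and F#–A#–C#–E = F#7 are all diatonic. C#–E–G–B is not: scale degree 2 in B major carries C#m (ii). In B minor the chord on that degree is C#m7b5, so here it functions as iiø7, borrowed from the parallel minor.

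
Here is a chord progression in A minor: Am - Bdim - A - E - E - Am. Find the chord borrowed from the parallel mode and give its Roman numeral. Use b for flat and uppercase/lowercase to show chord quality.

I

The diatonic triads in A minor (with V from harmonic minor) are Am, Bdim, C, Dm, E, F, G. Am, Bdim and E all belong to that set. A (A–C#–E) is not: scale degree 1 in A minor carries Am (i). In A major the chord on that degree is A, so here it functions as I, borrowed from the parallel major.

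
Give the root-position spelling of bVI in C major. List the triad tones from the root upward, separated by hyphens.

Ab-C-Eb

Scale degree 6 in C major is A. bVI uses the lowered form, Ab, taken from C minor. Stacking thirds in C minor on Ab gives Ab–C–Eb.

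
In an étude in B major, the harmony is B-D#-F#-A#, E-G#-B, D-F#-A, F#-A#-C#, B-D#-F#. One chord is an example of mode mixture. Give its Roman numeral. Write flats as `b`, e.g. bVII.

bIII

The diatonic triads in B major are B, C#m, D#m, E, F#, G#m, A#dim. B–D#–F#–A# = Bmaj7, E–G#–B = E, F#–A#–C# = F# and B–D#–F# = B are all diatonic. But D–F#–A is foreign: the diatonic iii on degree 3 is D#m, whereas D comes from B minor. It is labeled bIII.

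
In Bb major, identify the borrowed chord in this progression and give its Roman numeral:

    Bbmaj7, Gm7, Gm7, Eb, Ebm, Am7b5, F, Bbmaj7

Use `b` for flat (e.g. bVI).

The diatonic triads in Bb major are Bb, Cm, Dm, Eb, F, Gm, Adim. Of the given chords, Bbmaj7, Gm7, Eb, Am7b5 and F are diatonic. Ebm (Eb–Gb–Bb) is not: scale degree 4 in Bb major carries Eb (IV). In Bb minor the chord on that degree is Ebm, so here it functions as iv, borrowed from the parallel minor.

iv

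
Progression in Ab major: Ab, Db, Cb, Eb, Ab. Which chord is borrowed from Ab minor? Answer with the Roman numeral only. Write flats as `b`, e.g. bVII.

The diatonic triads in Ab major are Ab, Bbm, Cm, Db, Eb, Fm, Gdim. Ab, Db and Eb all belong to that set. Cb (Cb–Eb–Gb) is not: scale degree 3 in Ab major carries Cm (iii). In Ab minor the chord on that degree is Cb, so here it functions as bIII, borrowed from the parallel minor.

bIII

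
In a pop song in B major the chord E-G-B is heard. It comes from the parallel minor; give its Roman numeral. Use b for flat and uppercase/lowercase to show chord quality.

The root E is the diatonic 4th degree of B major; the borrowing shows in the chord quality. E–G–B is a minor chord — the form found in B minor, not the diatonic IV (E). Borrowed into B major it is written iv.

iv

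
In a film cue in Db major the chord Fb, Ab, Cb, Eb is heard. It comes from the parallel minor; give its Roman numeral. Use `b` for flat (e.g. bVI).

Fb is the lowered form of scale degree 3 in Db major (the diatonic degree 3 is F). The diatonic chord on degree 3 would be Fm (iii), but Fb–Ab–Cb–Eb is the major-seventh chord from Db minor. As a borrowed chord it is labeled bIIImaj7.

bIIImaj7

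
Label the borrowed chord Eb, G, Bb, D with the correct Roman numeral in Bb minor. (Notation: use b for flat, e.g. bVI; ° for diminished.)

The root Eb is the diatonic 4th degree of Bb minor; the borrowing shows in the chord quality. Eb–G–Bb–D is a major-seventh chord — the form found in Bb major, not the diatonic iv (Ebm). Borrowed into Bb minor it is written IVmaj7.

IVmaj7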